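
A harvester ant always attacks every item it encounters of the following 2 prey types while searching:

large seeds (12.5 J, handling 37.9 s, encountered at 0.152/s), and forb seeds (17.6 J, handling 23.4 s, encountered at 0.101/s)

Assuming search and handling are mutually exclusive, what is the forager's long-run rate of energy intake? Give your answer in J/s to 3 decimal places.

0.403 J/s

R = (0.152×12.5 + 0.101×17.6) / (1 + 0.152×37.9 + 0.101×23.4) = 3.678/9.124 = 0.4031 J/s.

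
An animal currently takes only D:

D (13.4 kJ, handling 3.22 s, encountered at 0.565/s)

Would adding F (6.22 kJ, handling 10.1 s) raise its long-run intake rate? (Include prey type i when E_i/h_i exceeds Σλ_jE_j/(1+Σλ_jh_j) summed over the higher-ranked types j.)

Current rate: (0.565×13.4)/(1 + 0.565×3.22) = 2.685 kJ/s.
Profitability of F: 6.22/10.1 = 0.6158 kJ/s.
Since 0.6158 < R, time spent handling F is better spent searching.

No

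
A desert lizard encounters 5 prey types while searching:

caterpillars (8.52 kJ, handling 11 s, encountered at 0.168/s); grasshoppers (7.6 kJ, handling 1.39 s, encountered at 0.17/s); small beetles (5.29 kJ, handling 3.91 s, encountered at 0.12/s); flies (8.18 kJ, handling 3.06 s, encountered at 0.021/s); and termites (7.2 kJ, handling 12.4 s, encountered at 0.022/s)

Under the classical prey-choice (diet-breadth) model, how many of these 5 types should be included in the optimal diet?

Rank by E/h (kJ/s): grasshoppers 5.47, flies 2.67, small beetles 1.35, caterpillars 0.775, termites 0.581. Include each in turn until the next type's E/h falls below the running intake rate.
Rate on top 1: 1.045. flies: 2.67 > 1.045 → include.
Rate on top 2: 1.125. small beetles: 1.35 > 1.125 → include.
Rate on top 3: 1.186. caterpillars: 0.775 < 1.186 → exclude; stop.
Optimal diet: grasshoppers, flies, small beetles — 3 of 5 types.

3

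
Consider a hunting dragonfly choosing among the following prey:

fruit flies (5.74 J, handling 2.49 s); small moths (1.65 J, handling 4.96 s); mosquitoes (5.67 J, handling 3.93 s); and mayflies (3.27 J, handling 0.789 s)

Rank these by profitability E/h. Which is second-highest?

fruit flies

In descending order of E/h:
mayflies: 3.27/0.789 = 4.14 J/s
fruit flies: 5.74/2.49 = 2.31 J/s
mosquitoes: 5.67/3.93 = 1.44 J/s
small moths: 1.65/4.96 = 0.333 J/s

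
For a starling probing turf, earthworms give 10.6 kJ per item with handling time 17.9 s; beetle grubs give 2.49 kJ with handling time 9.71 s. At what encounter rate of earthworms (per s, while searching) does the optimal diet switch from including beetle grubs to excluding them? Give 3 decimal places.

The zero-one rule: include beetle grubs iff E₂/h₂ > λE₁/(1+λh₁). Equality gives the switch point.
λE₁h₂ = E₂ + λE₂h₁ ⇒ λ = E₂/(E₁h₂ − E₂h₁) = 2.49/(102.9 − 44.57) = 0.04267 per s.

0.043 per s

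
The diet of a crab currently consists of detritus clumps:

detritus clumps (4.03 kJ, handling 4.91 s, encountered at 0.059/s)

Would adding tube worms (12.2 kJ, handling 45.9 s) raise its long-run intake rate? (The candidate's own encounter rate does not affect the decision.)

Intake rate on the current diet: R = (0.059×4.03) / (1 + 0.059×4.91) = 0.2378/1.29 = 0.1844 kJ/s.
tube worms: E/h = 12.2/45.9 = 0.2658 kJ/s.
0.2658 > 0.1844, so adding tube worms raises the average — include it.

Yes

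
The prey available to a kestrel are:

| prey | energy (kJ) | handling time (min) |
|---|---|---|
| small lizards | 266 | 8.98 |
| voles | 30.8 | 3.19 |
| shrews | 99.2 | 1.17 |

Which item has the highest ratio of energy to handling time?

shrews

Profitability E/h (kJ/min): small lizards = 266/8.98 = 29.6, voles = 30.8/3.19 = 9.66, shrews = 99.2/1.17 = 84.8.
Ranked: shrews > small lizards > voles.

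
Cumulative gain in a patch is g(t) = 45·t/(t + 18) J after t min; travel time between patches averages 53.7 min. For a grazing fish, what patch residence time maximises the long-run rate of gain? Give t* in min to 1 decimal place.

31.1 min

By the marginal value theorem, leave when the instantaneous gain rate g'(t) equals the habitat-wide average g(t)/(T + t).
g'(t) = 45·18/(t + 18)². Setting 45·18/(t+18)² = 45t/[(t+18)(53.7+t)] gives 18(53.7+t) = t(t+18), so t² = 18×53.7 = 966.6.
t* = √966.6 = 31.09 min.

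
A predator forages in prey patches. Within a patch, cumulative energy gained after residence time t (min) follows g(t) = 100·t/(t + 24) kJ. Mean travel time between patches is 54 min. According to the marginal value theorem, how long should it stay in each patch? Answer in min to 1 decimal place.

By the marginal value theorem, leave when the instantaneous gain rate g'(t) equals the habitat-wide average g(t)/(T + t).
g'(t) = 100·24/(t + 24)². Setting 100·24/(t+24)² = 100t/[(t+24)(54+t)] gives 24(54+t) = t(t+24), so t² = 24×54 = 1296.
t* = √1296 = 36 min.

36.0 min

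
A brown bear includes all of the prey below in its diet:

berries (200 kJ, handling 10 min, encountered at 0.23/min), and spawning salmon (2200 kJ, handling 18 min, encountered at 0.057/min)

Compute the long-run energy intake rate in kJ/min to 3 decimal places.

Energy encountered per unit search time: 0.23×200 + 0.057×2200 = 171.4 kJ/min.
Handling time per unit search time: 0.23×10 + 0.057×18 = 3.326.
Rate = 171.4/(1 + 3.326) = 39.62 kJ/min.

39.621 kJ/min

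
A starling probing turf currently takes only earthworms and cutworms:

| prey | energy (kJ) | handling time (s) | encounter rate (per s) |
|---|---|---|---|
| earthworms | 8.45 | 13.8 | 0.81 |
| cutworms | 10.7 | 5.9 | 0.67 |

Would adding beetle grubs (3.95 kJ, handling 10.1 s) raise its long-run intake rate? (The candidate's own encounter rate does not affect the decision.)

On earthworms and cutworms alone, R = ΣλE/(1+Σλh) = 14.01/16.13 = 0.8687 kJ/s.
beetle grubs: E/h = 3.95/10.1 = 0.3911 kJ/s.
0.3911 < 0.8687, so adding beetle grubs would lower the average — exclude it.

No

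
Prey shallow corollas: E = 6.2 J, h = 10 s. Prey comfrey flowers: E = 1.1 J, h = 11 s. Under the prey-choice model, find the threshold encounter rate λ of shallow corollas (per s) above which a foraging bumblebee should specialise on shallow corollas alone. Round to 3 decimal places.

At the threshold, the rate on shallow corollas alone equals the profitability of comfrey flowers: λ·6.2/(1 + λ·10) = 1.1/11 = 0.1.
Rearranging, λ(6.2 − 0.1×10) = 0.1, so λ = 0.1/5.2 = 0.01923 per s.

0.019 per s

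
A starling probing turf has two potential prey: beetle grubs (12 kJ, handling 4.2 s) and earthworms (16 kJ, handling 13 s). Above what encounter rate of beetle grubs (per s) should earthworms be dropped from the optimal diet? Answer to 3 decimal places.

At the threshold, the rate on beetle grubs alone equals the profitability of earthworms: λ·12/(1 + λ·4.2) = 16/13 = 1.231.
Rearranging, λ(12 − 1.231×4.2) = 1.231, so λ = 1.231/6.831 = 0.1802 per s.

0.180 per s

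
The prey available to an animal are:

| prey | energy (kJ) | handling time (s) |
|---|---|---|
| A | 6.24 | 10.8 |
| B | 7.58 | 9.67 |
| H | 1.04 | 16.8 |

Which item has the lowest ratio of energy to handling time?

H

In descending order of E/h:
B: 7.58/9.67 = 0.784 kJ/s
A: 6.24/10.8 = 0.578 kJ/s
H: 1.04/16.8 = 0.0619 kJ/s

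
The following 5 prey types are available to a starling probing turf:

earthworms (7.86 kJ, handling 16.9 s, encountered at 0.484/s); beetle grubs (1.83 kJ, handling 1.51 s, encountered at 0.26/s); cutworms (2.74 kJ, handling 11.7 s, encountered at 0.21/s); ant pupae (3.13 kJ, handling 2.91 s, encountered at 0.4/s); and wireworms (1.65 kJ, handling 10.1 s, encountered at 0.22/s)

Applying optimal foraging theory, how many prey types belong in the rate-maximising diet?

Profitabilities (E/h, kJ/s): beetle grubs 1.21, ant pupae 1.08, earthworms 0.465, cutworms 0.234, wireworms 0.163. Add prey in this order while the next type's profitability exceeds the intake rate on those already taken.
Rate on top 1: 0.3417. ant pupae: 1.08 > 0.3417 → include.
Rate on top 2: 0.6758. earthworms: 0.465 < 0.6758 → exclude; stop.
Optimal diet: beetle grubs, ant pupae — 2 of 5 types.

2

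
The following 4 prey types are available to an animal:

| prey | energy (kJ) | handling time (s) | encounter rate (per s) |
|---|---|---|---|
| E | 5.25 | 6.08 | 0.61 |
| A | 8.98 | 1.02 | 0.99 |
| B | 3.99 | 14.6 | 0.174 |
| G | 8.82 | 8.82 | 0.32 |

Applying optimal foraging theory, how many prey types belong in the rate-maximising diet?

1

E/h in descending order: A 8.8, G 1, E 0.863, B 0.273 kJ/s. The optimal diet is the largest prefix of this list for which every included type satisfies E_i/h_i > R on the types above it.
Rate on top 1: 4.423. G: 1 < 4.423 → exclude; stop.
Optimal diet: A — 1 of 4 types.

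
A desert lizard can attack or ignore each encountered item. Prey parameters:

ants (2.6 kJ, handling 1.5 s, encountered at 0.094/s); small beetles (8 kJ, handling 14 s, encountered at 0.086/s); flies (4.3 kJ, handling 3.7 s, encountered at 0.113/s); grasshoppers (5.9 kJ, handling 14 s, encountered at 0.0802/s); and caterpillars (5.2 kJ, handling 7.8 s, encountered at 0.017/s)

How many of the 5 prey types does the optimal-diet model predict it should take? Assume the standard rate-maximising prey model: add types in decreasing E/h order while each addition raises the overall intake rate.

4

Profitabilities (E/h, kJ/s): ants 1.73, flies 1.16, caterpillars 0.667, small beetles 0.571, grasshoppers 0.421. Add prey in this order while the next type's profitability exceeds the intake rate on those already taken.
Rate on top 1: 0.2142. flies: 1.16 > 0.2142 → include.
Rate on top 2: 0.4684. caterpillars: 0.667 > 0.4684 → include.
Rate on top 3: 0.484. small beetles: 0.571 > 0.484 → include.
Rate on top 4: 0.5203. grasshoppers: 0.421 < 0.5203 → exclude; stop.
Optimal diet: ants, flies, caterpillars, small beetles — 4 of 5 types.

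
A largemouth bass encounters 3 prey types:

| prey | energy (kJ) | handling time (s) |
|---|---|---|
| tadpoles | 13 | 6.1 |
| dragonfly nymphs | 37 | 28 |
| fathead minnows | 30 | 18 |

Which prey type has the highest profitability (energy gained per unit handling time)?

tadpoles

In descending order of E/h:
tadpoles: 13/6.1 = 2.13 kJ/s
fathead minnows: 30/18 = 1.67 kJ/s
dragonfly nymphs: 37/28 = 1.32 kJ/s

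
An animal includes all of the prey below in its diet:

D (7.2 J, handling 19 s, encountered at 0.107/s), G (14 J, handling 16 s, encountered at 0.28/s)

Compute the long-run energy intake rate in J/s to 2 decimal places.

0.62 J/s

R = Σλ_iE_i / (1 + Σλ_ih_i)
Numerator: 0.107×7.2 + 0.28×14 = 4.69
Denominator: 1 + 0.107×19 + 0.28×16 = 7.513
R = 4.69/7.513 = 0.6243 J/s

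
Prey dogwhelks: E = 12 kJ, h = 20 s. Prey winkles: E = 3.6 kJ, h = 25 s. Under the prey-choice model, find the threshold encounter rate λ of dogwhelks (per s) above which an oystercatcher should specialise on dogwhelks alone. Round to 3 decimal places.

0.016 per s

The zero-one rule: include winkles iff E₂/h₂ > λE₁/(1+λh₁). Equality gives the switch point.
λE₁h₂ = E₂ + λE₂h₁ ⇒ λ = E₂/(E₁h₂ − E₂h₁) = 3.6/(300 − 72) = 0.01579 per s.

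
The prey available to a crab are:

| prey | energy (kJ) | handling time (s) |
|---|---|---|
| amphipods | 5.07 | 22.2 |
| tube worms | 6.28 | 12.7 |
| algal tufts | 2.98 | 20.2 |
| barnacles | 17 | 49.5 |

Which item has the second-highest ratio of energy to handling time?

In descending order of E/h:
tube worms: 6.28/12.7 = 0.494 kJ/s
barnacles: 17/49.5 = 0.343 kJ/s
amphipods: 5.07/22.2 = 0.228 kJ/s
algal tufts: 2.98/20.2 = 0.148 kJ/s

barnacles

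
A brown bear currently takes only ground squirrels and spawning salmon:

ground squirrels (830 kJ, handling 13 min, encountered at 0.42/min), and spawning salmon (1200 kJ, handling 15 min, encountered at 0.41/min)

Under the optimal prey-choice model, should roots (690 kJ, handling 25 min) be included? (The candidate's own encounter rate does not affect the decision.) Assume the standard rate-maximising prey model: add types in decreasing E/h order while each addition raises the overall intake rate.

No

Intake rate on the current diet: R = (0.42×830 + 0.41×1200) / (1 + 0.42×13 + 0.41×15) = 840.6/12.61 = 66.66 kJ/min.
roots: E/h = 690/25 = 27.6 kJ/min.
Since 27.6 < R, time spent handling roots is better spent searching.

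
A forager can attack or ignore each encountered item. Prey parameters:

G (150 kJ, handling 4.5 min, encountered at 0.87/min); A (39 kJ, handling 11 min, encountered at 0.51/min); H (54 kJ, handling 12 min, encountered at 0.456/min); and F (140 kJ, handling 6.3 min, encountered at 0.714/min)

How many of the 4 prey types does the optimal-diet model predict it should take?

Profitabilities (E/h, kJ/min): G 33.3, F 22.2, H 4.5, A 3.55. Add prey in this order while the next type's profitability exceeds the intake rate on those already taken.
Rate on top 1: 26.55. F: 22.2 < 26.55 → exclude; stop.
Optimal diet: G — 1 of 4 types.

1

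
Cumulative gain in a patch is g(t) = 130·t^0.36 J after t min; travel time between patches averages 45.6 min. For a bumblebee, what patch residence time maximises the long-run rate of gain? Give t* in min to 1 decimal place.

25.6 min

Maximise g(t)/(T+t): set derivative to zero → g'(t)(T+t) = g(t).
g'(t) = 0.36·130·t^-0.64. Setting 0.36·130·t^-0.64 = 130·t^0.36/(45.6+t) gives 0.36(45.6+t) = t, so 0.64·t = 0.36×45.6.
t* = 0.36×45.6/0.64 = 25.65 min.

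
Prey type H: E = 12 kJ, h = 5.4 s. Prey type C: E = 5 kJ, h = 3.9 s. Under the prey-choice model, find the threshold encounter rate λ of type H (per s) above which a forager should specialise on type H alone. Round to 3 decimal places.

0.253 per s

At the threshold, the rate on type H alone equals the profitability of type C: λ·12/(1 + λ·5.4) = 5/3.9 = 1.282.
Rearranging, λ(12 − 1.282×5.4) = 1.282, so λ = 1.282/5.077 = 0.2525 per s.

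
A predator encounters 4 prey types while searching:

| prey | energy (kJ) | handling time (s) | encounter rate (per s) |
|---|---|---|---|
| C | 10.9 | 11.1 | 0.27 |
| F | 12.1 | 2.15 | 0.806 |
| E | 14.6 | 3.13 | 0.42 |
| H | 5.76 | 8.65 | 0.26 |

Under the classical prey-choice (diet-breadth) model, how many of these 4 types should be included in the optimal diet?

E/h in descending order: F 5.63, E 4.66, C 0.982, H 0.666 kJ/s. The optimal diet is the largest prefix of this list for which every included type satisfies E_i/h_i > R on the types above it.
Rate on top 1: 3.569. E: 4.66 > 3.569 → include.
Rate on top 2: 3.925. C: 0.982 < 3.925 → exclude; stop.
Optimal diet: F, E — 2 of 4 types.

2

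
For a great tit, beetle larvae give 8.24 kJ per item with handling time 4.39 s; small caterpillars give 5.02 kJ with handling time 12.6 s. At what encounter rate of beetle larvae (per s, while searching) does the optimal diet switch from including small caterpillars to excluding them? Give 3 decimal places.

0.061 per s

The zero-one rule: include small caterpillars iff E₂/h₂ > λE₁/(1+λh₁). Equality gives the switch point.
λE₁h₂ = E₂ + λE₂h₁ ⇒ λ = E₂/(E₁h₂ − E₂h₁) = 5.02/(103.8 − 22.04) = 0.06138 per s.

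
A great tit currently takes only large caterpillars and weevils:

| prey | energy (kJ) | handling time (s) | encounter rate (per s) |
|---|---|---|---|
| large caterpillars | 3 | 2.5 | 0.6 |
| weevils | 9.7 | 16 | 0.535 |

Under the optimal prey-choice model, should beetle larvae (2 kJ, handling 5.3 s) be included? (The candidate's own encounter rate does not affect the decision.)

On large caterpillars and weevils alone, R = ΣλE/(1+Σλh) = 6.989/11.06 = 0.632 kJ/s.
Profitability of beetle larvae: 2/5.3 = 0.3774 kJ/s.
0.3774 < 0.632, so adding beetle larvae would lower the average — exclude it.

No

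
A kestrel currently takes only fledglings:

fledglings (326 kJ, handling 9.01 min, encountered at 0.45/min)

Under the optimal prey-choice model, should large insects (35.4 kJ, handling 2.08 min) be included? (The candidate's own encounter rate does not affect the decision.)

Intake rate on the current diet: R = (0.45×326) / (1 + 0.45×9.01) = 146.7/5.054 = 29.02 kJ/min.
Profitability of large insects: 35.4/2.08 = 17.02 kJ/min.
Since 17.02 < R, time spent handling large insects is better spent searching.

No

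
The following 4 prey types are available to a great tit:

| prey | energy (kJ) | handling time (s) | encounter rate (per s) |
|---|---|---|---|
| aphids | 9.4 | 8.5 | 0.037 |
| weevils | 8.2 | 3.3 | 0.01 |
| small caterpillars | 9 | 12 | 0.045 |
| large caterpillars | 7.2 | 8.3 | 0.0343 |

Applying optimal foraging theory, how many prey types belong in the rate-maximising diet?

Profitabilities (E/h, kJ/s): weevils 2.48, aphids 1.11, large caterpillars 0.867, small caterpillars 0.75. Add prey in this order while the next type's profitability exceeds the intake rate on those already taken.
Rate on top 1: 0.07938. aphids: 1.11 > 0.07938 → include.
Rate on top 2: 0.319. large caterpillars: 0.867 > 0.319 → include.
Rate on top 3: 0.4146. small caterpillars: 0.75 > 0.4146 → include.
Optimal diet: weevils, aphids, large caterpillars, small caterpillars — 4 of 4 types.

4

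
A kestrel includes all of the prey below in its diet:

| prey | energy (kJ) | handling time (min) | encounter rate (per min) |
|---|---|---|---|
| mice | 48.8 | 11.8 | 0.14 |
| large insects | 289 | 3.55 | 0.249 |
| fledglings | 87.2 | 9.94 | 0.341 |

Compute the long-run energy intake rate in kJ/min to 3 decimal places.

15.671 kJ/min

Energy encountered per unit search time: 0.14×48.8 + 0.249×289 + 0.341×87.2 = 108.5 kJ/min.
Handling time per unit search time: 0.14×11.8 + 0.249×3.55 + 0.341×9.94 = 5.925.
Rate = 108.5/(1 + 5.925) = 15.67 kJ/min.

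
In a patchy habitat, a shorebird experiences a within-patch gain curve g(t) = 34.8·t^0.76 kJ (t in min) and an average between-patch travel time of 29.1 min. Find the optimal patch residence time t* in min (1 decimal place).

92.2 min

Optimal t* satisfies g'(t*) = g(t*)/(T + t*).
g'(t) = 0.76·34.8·t^-0.24. Setting 0.76·34.8·t^-0.24 = 34.8·t^0.76/(29.1+t) gives 0.76(29.1+t) = t, so 0.24·t = 0.76×29.1.
t* = 0.76×29.1/0.24 = 92.15 min.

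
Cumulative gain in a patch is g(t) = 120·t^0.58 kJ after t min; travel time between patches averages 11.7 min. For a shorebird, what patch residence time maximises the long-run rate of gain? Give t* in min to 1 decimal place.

Maximise g(t)/(T+t): set derivative to zero → g'(t)(T+t) = g(t).
g'(t) = 0.58·120·t^-0.42. Setting 0.58·120·t^-0.42 = 120·t^0.58/(11.7+t) gives 0.58(11.7+t) = t, so 0.42·t = 0.58×11.7.
t* = 0.58×11.7/0.42 = 16.16 min.

16.2 min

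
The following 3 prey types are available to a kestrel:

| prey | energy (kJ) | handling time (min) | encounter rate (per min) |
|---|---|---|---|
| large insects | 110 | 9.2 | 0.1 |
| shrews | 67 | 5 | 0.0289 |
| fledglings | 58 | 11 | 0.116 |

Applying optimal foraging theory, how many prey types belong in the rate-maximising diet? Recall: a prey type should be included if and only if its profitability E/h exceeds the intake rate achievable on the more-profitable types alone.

E/h in descending order: shrews 13.4, large insects 12, fledglings 5.27 kJ/min. The optimal diet is the largest prefix of this list for which every included type satisfies E_i/h_i > R on the types above it.
Rate on top 1: 1.692. large insects: 12 > 1.692 → include.
Rate on top 2: 6.266. fledglings: 5.27 < 6.266 → exclude; stop.
Optimal diet: shrews, large insects — 2 of 3 types.

2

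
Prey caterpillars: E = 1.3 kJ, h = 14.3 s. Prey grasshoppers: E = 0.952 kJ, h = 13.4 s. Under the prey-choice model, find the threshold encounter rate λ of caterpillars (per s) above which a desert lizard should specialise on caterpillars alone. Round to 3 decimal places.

The zero-one rule: include grasshoppers iff E₂/h₂ > λE₁/(1+λh₁). Equality gives the switch point.
λE₁h₂ = E₂ + λE₂h₁ ⇒ λ = E₂/(E₁h₂ − E₂h₁) = 0.952/(17.42 − 13.61) = 0.2501 per s.

0.250 per s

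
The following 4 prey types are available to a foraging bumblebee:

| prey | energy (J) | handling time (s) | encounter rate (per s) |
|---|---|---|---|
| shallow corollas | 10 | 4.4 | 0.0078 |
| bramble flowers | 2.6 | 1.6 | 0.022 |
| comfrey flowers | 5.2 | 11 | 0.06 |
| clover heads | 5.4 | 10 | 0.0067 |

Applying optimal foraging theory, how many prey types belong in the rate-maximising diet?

4

Rank by E/h (J/s): shallow corollas 2.27, bramble flowers 1.62, clover heads 0.54, comfrey flowers 0.473. Include each in turn until the next type's E/h falls below the running intake rate.
Rate on top 1: 0.07541. bramble flowers: 1.62 > 0.07541 → include.
Rate on top 2: 0.1264. clover heads: 0.54 > 0.1264 → include.
Rate on top 3: 0.1508. comfrey flowers: 0.473 > 0.1508 → include.
Optimal diet: shallow corollas, bramble flowers, clover heads, comfrey flowers — 4 of 4 types.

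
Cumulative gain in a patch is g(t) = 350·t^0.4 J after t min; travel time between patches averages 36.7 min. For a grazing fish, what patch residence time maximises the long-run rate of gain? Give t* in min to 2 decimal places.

Optimal t* satisfies g'(t*) = g(t*)/(T + t*).
g'(t) = 0.4·350·t^-0.6. Setting 0.4·350·t^-0.6 = 350·t^0.4/(36.7+t) gives 0.4(36.7+t) = t, so 0.60·t = 0.4×36.7.
t* = 0.4×36.7/0.60 = 24.47 min.

24.47 min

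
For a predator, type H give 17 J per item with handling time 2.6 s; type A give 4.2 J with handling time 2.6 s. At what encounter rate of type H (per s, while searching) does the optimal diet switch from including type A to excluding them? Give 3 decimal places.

At the threshold, the rate on type H alone equals the profitability of type A: λ·17/(1 + λ·2.6) = 4.2/2.6 = 1.615.
Rearranging, λ(17 − 1.615×2.6) = 1.615, so λ = 1.615/12.8 = 0.1262 per s.

0.126 per s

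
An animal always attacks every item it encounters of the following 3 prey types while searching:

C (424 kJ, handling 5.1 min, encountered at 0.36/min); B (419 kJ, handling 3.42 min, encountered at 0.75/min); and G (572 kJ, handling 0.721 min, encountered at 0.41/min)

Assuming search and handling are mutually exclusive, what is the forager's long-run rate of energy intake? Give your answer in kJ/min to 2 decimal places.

123.13 kJ/min

Energy encountered per unit search time: 0.36×424 + 0.75×419 + 0.41×572 = 701.4 kJ/min.
Handling time per unit search time: 0.36×5.1 + 0.75×3.42 + 0.41×0.721 = 4.697.
Rate = 701.4/(1 + 4.697) = 123.1 kJ/min.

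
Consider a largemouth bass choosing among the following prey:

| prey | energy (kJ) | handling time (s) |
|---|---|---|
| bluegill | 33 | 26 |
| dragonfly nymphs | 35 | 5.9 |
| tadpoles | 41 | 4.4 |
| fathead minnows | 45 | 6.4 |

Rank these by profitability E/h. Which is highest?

In descending order of E/h:
tadpoles: 41/4.4 = 9.32 kJ/s
fathead minnows: 45/6.4 = 7.03 kJ/s
dragonfly nymphs: 35/5.9 = 5.93 kJ/s
bluegill: 33/26 = 1.27 kJ/s

tadpoles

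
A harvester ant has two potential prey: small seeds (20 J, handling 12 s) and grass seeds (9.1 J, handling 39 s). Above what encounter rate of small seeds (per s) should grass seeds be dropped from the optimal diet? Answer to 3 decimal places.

0.014 per s

The zero-one rule: include grass seeds iff E₂/h₂ > λE₁/(1+λh₁). Equality gives the switch point.
λE₁h₂ = E₂ + λE₂h₁ ⇒ λ = E₂/(E₁h₂ − E₂h₁) = 9.1/(780 − 109.2) = 0.01357 per s.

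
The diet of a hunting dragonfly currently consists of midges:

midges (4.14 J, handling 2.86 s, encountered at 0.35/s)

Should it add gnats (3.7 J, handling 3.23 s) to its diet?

On midges alone, R = ΣλE/(1+Σλh) = 1.449/2.001 = 0.7241 J/s.
Profitability of gnats: 3.7/3.23 = 1.146 J/s.
Since 1.146 > R, including gnats increases the long-run rate.

Yes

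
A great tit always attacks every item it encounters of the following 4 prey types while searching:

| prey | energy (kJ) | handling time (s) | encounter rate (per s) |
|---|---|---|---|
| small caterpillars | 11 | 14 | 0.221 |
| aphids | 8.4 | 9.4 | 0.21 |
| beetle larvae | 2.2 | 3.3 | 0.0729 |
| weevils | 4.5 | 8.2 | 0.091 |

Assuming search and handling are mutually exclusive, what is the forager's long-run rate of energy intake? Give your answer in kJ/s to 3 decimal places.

0.675 kJ/s

R = (0.221×11 + 0.21×8.4 + 0.0729×2.2 + 0.091×4.5) / (1 + 0.221×14 + 0.21×9.4 + 0.0729×3.3 + 0.091×8.2) = 4.765/7.055 = 0.6754 kJ/s.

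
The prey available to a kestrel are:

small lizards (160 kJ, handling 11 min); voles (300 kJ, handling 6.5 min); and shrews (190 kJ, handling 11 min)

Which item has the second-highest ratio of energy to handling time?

shrews

Profitability E/h (kJ/min): small lizards = 160/11 = 14.5, voles = 300/6.5 = 46.2, shrews = 190/11 = 17.3.
Ranked: voles > shrews > small lizards.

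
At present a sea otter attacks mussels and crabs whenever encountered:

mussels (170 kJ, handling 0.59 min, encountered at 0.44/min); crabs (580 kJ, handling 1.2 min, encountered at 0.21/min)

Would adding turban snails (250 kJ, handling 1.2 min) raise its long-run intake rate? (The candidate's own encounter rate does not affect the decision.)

Yes

On mussels and crabs alone, R = ΣλE/(1+Σλh) = 196.6/1.512 = 130.1 kJ/min.
turban snails: E/h = 250/1.2 = 208.3 kJ/min.
Since 208.3 > R, including turban snails increases the long-run rate.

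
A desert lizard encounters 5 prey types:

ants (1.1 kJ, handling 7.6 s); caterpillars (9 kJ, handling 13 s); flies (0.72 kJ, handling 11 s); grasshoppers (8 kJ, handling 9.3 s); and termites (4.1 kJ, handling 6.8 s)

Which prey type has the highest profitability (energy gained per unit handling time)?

grasshoppers

Profitability E/h (kJ/s): ants = 1.1/7.6 = 0.145, caterpillars = 9/13 = 0.692, flies = 0.72/11 = 0.0655, grasshoppers = 8/9.3 = 0.86, termites = 4.1/6.8 = 0.603.
Ranked: grasshoppers > caterpillars > termites > ants > flies.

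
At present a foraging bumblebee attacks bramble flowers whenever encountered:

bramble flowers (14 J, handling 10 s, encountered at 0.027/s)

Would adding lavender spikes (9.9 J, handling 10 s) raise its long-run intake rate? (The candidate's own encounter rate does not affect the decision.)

Yes

Intake rate on the current diet: R = (0.027×14) / (1 + 0.027×10) = 0.378/1.27 = 0.2976 J/s.
lavender spikes: E/h = 9.9/10 = 0.99 J/s.
0.99 > 0.2976, so adding lavender spikes raises the average — include it.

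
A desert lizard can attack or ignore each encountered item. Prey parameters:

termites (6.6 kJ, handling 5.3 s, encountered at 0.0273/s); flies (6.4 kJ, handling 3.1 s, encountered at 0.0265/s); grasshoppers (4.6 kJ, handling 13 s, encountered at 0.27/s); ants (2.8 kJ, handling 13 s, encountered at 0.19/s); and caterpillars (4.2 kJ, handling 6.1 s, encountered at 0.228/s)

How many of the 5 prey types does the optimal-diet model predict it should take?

Rank by E/h (kJ/s): flies 2.06, termites 1.25, caterpillars 0.689, grasshoppers 0.354, ants 0.215. Include each in turn until the next type's E/h falls below the running intake rate.
Rate on top 1: 0.1567. termites: 1.25 > 0.1567 → include.
Rate on top 2: 0.2851. caterpillars: 0.689 > 0.2851 → include.
Rate on top 3: 0.4994. grasshoppers: 0.354 < 0.4994 → exclude; stop.
Optimal diet: flies, termites, caterpillars — 3 of 5 types.

3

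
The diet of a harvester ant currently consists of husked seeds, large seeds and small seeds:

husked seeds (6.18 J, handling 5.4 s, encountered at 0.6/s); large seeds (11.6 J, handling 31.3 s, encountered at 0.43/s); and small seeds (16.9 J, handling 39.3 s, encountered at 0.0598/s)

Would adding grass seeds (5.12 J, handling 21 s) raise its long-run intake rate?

No

Intake rate on the current diet: R = (0.6×6.18 + 0.43×11.6 + 0.0598×16.9) / (1 + 0.6×5.4 + 0.43×31.3 + 0.0598×39.3) = 9.707/20.05 = 0.4841 J/s.
Profitability of grass seeds: 5.12/21 = 0.2438 J/s.
Since 0.2438 < R, time spent handling grass seeds is better spent searching.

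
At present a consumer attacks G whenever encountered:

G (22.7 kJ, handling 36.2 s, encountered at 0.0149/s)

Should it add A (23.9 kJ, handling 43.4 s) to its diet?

On G alone, R = ΣλE/(1+Σλh) = 0.3382/1.539 = 0.2197 kJ/s.
A: E/h = 23.9/43.4 = 0.5507 kJ/s.
Since 0.5507 > R, including A increases the long-run rate.

Yes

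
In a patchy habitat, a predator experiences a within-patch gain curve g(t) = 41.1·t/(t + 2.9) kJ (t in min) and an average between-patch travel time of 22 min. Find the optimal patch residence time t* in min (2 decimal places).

7.99 min

Maximise g(t)/(T+t): set derivative to zero → g'(t)(T+t) = g(t).
g'(t) = 41.1·2.9/(t + 2.9)². Setting 41.1·2.9/(t+2.9)² = 41.1t/[(t+2.9)(22+t)] gives 2.9(22+t) = t(t+2.9), so t² = 2.9×22 = 63.8.
t* = √63.8 = 7.987 min.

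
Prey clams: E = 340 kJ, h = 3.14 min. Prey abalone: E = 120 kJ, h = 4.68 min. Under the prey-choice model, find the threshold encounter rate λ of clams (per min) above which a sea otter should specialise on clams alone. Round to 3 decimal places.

0.099 per min

At the threshold, the rate on clams alone equals the profitability of abalone: λ·340/(1 + λ·3.14) = 120/4.68 = 25.64.
Rearranging, λ(340 − 25.64×3.14) = 25.64, so λ = 25.64/259.5 = 0.09881 per min.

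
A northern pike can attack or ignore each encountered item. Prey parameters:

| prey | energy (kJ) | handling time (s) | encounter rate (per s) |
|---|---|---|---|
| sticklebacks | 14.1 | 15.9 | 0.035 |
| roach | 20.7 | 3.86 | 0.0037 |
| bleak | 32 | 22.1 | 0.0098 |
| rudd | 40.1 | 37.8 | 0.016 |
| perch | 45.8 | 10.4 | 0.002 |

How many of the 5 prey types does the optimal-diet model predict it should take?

5

Rank by E/h (kJ/s): roach 5.36, perch 4.4, bleak 1.45, rudd 1.06, sticklebacks 0.887. Include each in turn until the next type's E/h falls below the running intake rate.
Rate on top 1: 0.07551. perch: 4.4 > 0.07551 → include.
Rate on top 2: 0.1625. bleak: 1.45 > 0.1625 → include.
Rate on top 3: 0.3849. rudd: 1.06 > 0.3849 → include.
Rate on top 4: 0.6051. sticklebacks: 0.887 > 0.6051 → include.
Optimal diet: roach, perch, bleak, rudd, sticklebacks — 5 of 5 types.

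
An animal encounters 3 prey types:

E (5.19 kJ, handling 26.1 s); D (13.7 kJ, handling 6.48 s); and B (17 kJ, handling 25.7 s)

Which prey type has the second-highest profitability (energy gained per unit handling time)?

Profitability E/h (kJ/s): E = 5.19/26.1 = 0.199, D = 13.7/6.48 = 2.11, B = 17/25.7 = 0.661.
Ranked: D > B > E.

B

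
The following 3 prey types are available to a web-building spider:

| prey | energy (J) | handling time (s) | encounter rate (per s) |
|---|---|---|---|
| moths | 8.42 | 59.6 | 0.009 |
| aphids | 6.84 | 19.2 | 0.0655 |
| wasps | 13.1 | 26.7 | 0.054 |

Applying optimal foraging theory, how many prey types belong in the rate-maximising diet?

2

Profitabilities (E/h, J/s): wasps 0.491, aphids 0.356, moths 0.141. Add prey in this order while the next type's profitability exceeds the intake rate on those already taken.
Rate on top 1: 0.2897. aphids: 0.356 > 0.2897 → include.
Rate on top 2: 0.3123. moths: 0.141 < 0.3123 → exclude; stop.
Optimal diet: wasps, aphids — 2 of 3 types.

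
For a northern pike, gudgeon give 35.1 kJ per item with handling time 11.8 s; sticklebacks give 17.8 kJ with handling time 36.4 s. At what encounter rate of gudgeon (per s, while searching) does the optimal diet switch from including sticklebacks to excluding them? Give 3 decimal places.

0.017 per s

Drop sticklebacks once their profitability E₂/h₂ falls below the rate achievable on gudgeon alone: E₂/h₂ = λE₁/(1 + λh₁).
Solve for λ: λE₁h₂ = E₂(1 + λh₁) → λ(E₁h₂ − E₂h₁) = E₂ → λ = E₂/(E₁h₂ − E₂h₁).
λ = 17.8/(35.1×36.4 − 17.8×11.8) = 17.8/1068 = 0.01667 per s.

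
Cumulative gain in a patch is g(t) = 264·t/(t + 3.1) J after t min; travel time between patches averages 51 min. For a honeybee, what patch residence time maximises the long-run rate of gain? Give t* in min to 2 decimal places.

12.57 min

By the marginal value theorem, leave when the instantaneous gain rate g'(t) equals the habitat-wide average g(t)/(T + t).
g'(t) = 264·3.1/(t + 3.1)². Setting 264·3.1/(t+3.1)² = 264t/[(t+3.1)(51+t)] gives 3.1(51+t) = t(t+3.1), so t² = 3.1×51 = 158.1.
t* = √158.1 = 12.57 min.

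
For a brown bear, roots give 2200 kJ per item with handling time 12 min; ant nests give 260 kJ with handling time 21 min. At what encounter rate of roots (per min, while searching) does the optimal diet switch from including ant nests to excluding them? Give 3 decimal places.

0.006 per min

At the threshold, the rate on roots alone equals the profitability of ant nests: λ·2200/(1 + λ·12) = 260/21 = 12.38.
Rearranging, λ(2200 − 12.38×12) = 12.38, so λ = 12.38/2051 = 0.006035 per min.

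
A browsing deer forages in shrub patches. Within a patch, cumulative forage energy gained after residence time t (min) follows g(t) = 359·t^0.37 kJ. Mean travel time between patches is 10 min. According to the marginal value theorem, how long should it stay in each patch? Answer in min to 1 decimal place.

Optimal t* satisfies g'(t*) = g(t*)/(T + t*).
g'(t) = 0.37·359·t^-0.63. Setting 0.37·359·t^-0.63 = 359·t^0.37/(10+t) gives 0.37(10+t) = t, so 0.63·t = 0.37×10.
t* = 0.37×10/0.63 = 5.873 min.

5.9 min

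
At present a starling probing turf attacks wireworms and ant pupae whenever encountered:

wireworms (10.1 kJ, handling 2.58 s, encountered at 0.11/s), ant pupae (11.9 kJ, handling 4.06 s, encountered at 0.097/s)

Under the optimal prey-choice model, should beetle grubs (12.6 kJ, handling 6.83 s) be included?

Intake rate on the current diet: R = (0.11×10.1 + 0.097×11.9) / (1 + 0.11×2.58 + 0.097×4.06) = 2.265/1.678 = 1.35 kJ/s.
beetle grubs: E/h = 12.6/6.83 = 1.845 kJ/s.
Since 1.845 > R, including beetle grubs increases the long-run rate.

Yes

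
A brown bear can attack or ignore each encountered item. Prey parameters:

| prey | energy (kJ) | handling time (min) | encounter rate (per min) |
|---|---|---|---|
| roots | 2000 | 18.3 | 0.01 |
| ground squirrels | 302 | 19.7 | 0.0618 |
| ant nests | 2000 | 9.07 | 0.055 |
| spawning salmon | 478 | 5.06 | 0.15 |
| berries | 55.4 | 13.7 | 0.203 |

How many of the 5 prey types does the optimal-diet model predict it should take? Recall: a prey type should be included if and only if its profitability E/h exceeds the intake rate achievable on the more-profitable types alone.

3

E/h in descending order: ant nests 221, roots 109, spawning salmon 94.5, ground squirrels 15.3, berries 4.04 kJ/min. The optimal diet is the largest prefix of this list for which every included type satisfies E_i/h_i > R on the types above it.
Rate on top 1: 73.39. roots: 109 > 73.39 → include.
Rate on top 2: 77.3. spawning salmon: 94.5 > 77.3 → include.
Rate on top 3: 82.64. ground squirrels: 15.3 < 82.64 → exclude; stop.
Optimal diet: ant nests, roots, spawning salmon — 3 of 5 types.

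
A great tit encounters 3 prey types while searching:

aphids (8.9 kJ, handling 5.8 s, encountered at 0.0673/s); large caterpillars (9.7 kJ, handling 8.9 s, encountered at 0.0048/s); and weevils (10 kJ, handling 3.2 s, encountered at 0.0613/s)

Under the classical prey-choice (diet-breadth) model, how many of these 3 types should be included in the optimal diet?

Rank by E/h (kJ/s): weevils 3.12, aphids 1.53, large caterpillars 1.09. Include each in turn until the next type's E/h falls below the running intake rate.
Rate on top 1: 0.5125. aphids: 1.53 > 0.5125 → include.
Rate on top 2: 0.7639. large caterpillars: 1.09 > 0.7639 → include.
Optimal diet: weevils, aphids, large caterpillars — 3 of 3 types.

3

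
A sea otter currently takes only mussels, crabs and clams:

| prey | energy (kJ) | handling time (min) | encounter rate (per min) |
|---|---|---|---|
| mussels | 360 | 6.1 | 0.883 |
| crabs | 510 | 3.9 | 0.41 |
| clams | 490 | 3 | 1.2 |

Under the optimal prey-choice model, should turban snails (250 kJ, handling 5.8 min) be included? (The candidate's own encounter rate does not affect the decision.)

Current rate: (0.883×360 + 0.41×510 + 1.2×490)/(1 + 0.883×6.1 + 0.41×3.9 + 1.2×3) = 96.24 kJ/min.
turban snails: E/h = 250/5.8 = 43.1 kJ/min.
43.1 < 96.24, so adding turban snails would lower the average — exclude it.

No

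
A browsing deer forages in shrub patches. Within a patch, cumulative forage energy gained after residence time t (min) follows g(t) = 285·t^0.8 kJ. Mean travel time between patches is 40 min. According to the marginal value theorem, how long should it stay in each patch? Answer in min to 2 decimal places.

Optimal t* satisfies g'(t*) = g(t*)/(T + t*).
g'(t) = 0.8·285·t^-0.2. Setting 0.8·285·t^-0.2 = 285·t^0.8/(40+t) gives 0.8(40+t) = t, so 0.20·t = 0.8×40.
t* = 0.8×40/0.20 = 160 min.

160.00 min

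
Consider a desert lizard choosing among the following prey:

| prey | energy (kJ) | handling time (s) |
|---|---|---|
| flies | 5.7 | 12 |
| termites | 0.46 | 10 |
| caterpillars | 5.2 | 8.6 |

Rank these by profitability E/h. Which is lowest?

termites

Profitability E/h (kJ/s): flies = 5.7/12 = 0.475, termites = 0.46/10 = 0.046, caterpillars = 5.2/8.6 = 0.605.
Ranked: caterpillars > flies > termites.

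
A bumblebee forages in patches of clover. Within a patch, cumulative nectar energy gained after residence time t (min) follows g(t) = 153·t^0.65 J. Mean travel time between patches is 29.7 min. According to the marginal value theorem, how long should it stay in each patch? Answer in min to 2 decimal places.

55.16 min

Maximise g(t)/(T+t): set derivative to zero → g'(t)(T+t) = g(t).
g'(t) = 0.65·153·t^-0.35. Setting 0.65·153·t^-0.35 = 153·t^0.65/(29.7+t) gives 0.65(29.7+t) = t, so 0.35·t = 0.65×29.7.
t* = 0.65×29.7/0.35 = 55.16 min.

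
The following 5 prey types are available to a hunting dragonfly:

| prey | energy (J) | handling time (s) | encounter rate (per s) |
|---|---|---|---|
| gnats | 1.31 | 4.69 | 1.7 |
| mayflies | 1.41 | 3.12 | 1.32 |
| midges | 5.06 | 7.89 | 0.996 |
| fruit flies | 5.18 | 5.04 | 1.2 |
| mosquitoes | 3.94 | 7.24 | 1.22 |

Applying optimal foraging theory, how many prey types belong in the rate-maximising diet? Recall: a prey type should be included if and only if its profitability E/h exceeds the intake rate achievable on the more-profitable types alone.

1

E/h in descending order: fruit flies 1.03, midges 0.641, mosquitoes 0.544, mayflies 0.452, gnats 0.279 J/s. The optimal diet is the largest prefix of this list for which every included type satisfies E_i/h_i > R on the types above it.
Rate on top 1: 0.882. midges: 0.641 < 0.882 → exclude; stop.
Optimal diet: fruit flies — 1 of 5 types.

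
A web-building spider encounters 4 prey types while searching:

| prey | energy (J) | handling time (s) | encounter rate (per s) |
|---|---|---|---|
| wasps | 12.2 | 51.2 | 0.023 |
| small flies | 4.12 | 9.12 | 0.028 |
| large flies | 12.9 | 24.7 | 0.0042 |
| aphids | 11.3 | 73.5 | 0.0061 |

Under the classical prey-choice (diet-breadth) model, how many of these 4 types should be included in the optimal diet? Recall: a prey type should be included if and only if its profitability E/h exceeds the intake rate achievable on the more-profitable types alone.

E/h in descending order: large flies 0.522, small flies 0.452, wasps 0.238, aphids 0.154 J/s. The optimal diet is the largest prefix of this list for which every included type satisfies E_i/h_i > R on the types above it.
Rate on top 1: 0.04909. small flies: 0.452 > 0.04909 → include.
Rate on top 2: 0.1247. wasps: 0.238 > 0.1247 → include.
Rate on top 3: 0.1775. aphids: 0.154 < 0.1775 → exclude; stop.
Optimal diet: large flies, small flies, wasps — 3 of 4 types.

3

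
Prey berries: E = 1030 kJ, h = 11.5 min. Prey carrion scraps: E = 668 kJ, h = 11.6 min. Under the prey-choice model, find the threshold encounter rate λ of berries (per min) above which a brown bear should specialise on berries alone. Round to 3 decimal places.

At the threshold, the rate on berries alone equals the profitability of carrion scraps: λ·1030/(1 + λ·11.5) = 668/11.6 = 57.59.
Rearranging, λ(1030 − 57.59×11.5) = 57.59, so λ = 57.59/367.8 = 0.1566 per min.

0.157 per min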